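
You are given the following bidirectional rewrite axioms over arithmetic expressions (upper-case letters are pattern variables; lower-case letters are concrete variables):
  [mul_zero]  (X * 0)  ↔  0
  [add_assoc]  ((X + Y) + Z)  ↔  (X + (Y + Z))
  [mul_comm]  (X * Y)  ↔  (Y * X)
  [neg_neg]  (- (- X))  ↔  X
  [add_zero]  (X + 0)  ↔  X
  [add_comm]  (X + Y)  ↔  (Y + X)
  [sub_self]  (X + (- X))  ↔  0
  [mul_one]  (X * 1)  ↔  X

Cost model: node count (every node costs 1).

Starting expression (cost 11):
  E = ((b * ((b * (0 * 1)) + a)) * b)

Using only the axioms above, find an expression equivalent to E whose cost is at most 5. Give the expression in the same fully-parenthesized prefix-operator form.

((b * a) * b)   [cost 5]

1. [mul_one →] (0 * 1)  →  0;  E = ((b * ((b * 0) + a)) * b)
2. [mul_zero →] (b * 0)  →  0;  E = ((b * (0 + a)) * b)
3. [add_comm →] (0 + a)  →  (a + 0);  E = ((b * (a + 0)) * b)
4. [add_zero →] (a + 0)  →  a;  cost 5 ≤ 5, done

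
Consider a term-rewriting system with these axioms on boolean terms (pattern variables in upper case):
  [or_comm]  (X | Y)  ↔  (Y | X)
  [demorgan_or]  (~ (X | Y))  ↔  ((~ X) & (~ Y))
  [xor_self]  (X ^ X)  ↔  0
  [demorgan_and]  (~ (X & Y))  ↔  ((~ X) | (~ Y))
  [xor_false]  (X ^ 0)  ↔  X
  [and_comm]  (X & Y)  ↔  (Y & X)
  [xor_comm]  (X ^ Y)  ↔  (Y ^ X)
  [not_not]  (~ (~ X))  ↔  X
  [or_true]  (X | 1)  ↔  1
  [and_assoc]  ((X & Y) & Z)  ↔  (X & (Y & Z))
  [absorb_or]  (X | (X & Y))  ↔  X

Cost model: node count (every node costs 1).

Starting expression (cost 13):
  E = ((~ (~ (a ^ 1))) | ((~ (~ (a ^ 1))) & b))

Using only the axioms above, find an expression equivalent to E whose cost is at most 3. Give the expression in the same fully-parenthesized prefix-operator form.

(a ^ 1)   [cost 3]

(1) ((~ (~ (a ^ 1))) | ((~ (~ (a ^ 1))) & b))  =[absorb_or →]=  (~ (~ (a ^ 1)))
(2) (~ (~ (a ^ 1)))  =[not_not →]=  (a ^ 1)    ⊢ cost 3, within 3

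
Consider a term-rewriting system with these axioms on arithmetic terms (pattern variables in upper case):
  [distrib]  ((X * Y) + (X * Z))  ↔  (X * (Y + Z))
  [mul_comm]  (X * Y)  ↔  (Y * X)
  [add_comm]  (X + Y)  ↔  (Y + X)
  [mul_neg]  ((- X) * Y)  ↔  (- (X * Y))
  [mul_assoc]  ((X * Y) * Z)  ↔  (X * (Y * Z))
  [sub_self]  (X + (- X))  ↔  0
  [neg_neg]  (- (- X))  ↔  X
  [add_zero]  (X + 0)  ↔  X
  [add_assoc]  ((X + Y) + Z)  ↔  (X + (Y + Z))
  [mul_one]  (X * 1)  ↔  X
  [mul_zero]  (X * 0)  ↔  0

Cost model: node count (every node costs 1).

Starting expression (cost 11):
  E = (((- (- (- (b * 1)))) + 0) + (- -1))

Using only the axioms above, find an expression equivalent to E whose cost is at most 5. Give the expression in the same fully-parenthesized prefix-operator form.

((- b) + (- -1))   [cost 5]

step 1: add_zero (→) rewrites ((- (- (- (b * 1)))) + 0) into (- (- (- (b * 1)))), now ((- (- (- (b * 1)))) + (- -1))
step 2: mul_one (→) rewrites (b * 1) into b, now ((- (- (- b))) + (- -1))
step 3: neg_neg (→) rewrites (- (- (- b))) into (- b), reaching cost 5 (bound 5)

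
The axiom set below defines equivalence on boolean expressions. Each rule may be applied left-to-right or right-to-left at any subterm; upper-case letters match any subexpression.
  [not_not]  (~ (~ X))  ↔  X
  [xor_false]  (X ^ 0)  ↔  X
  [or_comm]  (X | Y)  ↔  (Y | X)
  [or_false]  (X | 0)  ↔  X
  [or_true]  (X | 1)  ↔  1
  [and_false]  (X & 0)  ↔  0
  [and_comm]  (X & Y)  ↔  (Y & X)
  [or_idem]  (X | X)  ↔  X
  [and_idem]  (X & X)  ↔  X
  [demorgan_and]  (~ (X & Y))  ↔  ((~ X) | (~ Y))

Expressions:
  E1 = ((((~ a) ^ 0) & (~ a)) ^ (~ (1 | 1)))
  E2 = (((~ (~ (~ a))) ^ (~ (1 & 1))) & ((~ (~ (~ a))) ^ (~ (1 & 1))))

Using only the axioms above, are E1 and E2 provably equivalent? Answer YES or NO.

YES

1. [xor_false →] ((~ a) ^ 0)  →  (~ a);  E1 = (((~ a) & (~ a)) ^ (~ (1 | 1)))
2. [and_idem →] ((~ a) & (~ a))  →  (~ a);  E1 = ((~ a) ^ (~ (1 | 1)))
3. [or_idem →] (1 | 1)  →  1;  E1 = ((~ a) ^ (~ 1))
4. [not_not ←] (~ a)  →  (~ (~ (~ a)));  E1 = ((~ (~ (~ a))) ^ (~ 1))
5. [and_idem ←] 1  →  (1 & 1);  E1 = ((~ (~ (~ a))) ^ (~ (1 & 1)))
6. [and_idem ←] ((~ (~ (~ a))) ^ (~ (1 & 1)))  →  (((~ (~ (~ a))) ^ (~ (1 & 1))) & ((~ (~ (~ a))) ^ (~ (1 & 1))));  this is E2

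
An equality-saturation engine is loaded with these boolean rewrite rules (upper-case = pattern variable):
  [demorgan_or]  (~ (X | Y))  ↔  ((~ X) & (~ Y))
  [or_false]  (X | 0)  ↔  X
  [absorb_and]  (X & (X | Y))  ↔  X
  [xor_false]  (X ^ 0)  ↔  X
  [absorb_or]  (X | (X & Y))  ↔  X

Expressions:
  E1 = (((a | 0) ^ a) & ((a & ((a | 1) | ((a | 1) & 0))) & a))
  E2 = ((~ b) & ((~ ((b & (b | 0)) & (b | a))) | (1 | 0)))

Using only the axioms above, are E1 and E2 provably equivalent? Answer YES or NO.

The axioms are sound identities: if E1 ↔* E2 then E1 and E2 evaluate identically under any assignment.
Under a=0, b=0: E1 evaluates to 0, E2 to 1. Distinct ⇒ no rewrite sequence connects them.

NO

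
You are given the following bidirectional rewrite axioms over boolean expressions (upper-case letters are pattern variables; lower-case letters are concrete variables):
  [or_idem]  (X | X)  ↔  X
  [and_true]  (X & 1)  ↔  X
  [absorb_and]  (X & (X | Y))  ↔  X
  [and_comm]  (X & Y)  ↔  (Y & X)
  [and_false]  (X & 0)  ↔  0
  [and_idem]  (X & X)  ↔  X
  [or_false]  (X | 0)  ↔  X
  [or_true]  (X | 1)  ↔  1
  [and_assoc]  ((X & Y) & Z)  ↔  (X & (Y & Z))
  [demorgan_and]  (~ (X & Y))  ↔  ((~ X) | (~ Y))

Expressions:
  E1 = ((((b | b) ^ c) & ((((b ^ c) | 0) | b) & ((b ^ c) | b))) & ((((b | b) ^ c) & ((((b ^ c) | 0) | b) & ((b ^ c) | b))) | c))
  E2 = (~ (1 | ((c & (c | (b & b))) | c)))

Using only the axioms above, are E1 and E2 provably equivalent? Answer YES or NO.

All listed rules preserve value, hence provable equivalence implies equal values everywhere; look for a separating assignment.
b=0, c=1 gives E1 ↦ 1, E2 ↦ 0; values differ ⇒ not provably equivalent.

NO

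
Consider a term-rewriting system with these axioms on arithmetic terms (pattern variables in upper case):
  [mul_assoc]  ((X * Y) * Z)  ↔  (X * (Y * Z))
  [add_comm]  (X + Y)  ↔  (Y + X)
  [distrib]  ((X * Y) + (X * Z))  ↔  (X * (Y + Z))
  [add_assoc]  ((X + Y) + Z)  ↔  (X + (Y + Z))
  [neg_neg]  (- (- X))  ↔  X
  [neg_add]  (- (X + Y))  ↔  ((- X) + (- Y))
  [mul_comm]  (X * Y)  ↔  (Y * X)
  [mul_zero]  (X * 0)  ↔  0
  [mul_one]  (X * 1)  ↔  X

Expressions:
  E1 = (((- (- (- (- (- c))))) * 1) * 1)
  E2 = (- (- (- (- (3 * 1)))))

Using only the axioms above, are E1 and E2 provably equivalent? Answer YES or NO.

NO

All listed rules preserve value, hence provable equivalence implies equal values everywhere; look for a separating assignment.
c=0 gives E1 ↦ 0, E2 ↦ 3; values differ ⇒ not provably equivalent.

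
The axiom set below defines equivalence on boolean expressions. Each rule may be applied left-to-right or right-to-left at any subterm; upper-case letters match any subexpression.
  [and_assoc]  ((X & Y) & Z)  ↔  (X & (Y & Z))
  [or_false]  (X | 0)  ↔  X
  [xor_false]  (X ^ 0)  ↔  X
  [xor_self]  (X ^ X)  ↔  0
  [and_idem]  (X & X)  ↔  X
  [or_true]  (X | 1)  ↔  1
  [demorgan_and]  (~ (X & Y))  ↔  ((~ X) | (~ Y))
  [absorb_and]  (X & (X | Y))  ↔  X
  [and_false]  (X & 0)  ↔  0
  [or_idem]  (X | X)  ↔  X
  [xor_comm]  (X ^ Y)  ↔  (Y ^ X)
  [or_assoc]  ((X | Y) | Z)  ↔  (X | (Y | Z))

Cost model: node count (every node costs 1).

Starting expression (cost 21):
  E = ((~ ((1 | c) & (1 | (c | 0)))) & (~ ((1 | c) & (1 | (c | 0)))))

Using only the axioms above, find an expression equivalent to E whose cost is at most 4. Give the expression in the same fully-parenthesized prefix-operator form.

(~ (1 | c))   [cost 4]

1. [and_idem →] ((~ ((1 | c) & (1 | (c | 0)))) & (~ ((1 | c) & (1 | (c | 0)))))  →  (~ ((1 | c) & (1 | (c | 0))))
2. [or_false →] (c | 0)  →  c;  E = (~ ((1 | c) & (1 | c)))
3. [and_idem →] ((1 | c) & (1 | c))  →  (1 | c);  cost 4 ≤ 4, done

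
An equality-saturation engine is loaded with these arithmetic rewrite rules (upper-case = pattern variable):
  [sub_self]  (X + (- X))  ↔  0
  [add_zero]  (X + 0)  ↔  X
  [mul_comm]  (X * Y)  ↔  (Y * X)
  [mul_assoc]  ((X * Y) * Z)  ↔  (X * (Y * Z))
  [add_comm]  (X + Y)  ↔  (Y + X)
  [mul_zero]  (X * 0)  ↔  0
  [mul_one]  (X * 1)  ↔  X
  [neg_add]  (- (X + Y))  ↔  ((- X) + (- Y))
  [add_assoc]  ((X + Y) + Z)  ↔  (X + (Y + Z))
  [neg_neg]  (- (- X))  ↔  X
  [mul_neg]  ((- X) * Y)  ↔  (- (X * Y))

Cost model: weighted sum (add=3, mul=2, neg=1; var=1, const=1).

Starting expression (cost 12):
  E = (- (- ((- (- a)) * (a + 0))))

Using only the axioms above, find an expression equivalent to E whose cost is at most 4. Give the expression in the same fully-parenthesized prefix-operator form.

1. [neg_neg →] (- (- a))  →  a;  E = (- (- (a * (a + 0))))
2. [neg_neg →] (- (- (a * (a + 0))))  →  (a * (a + 0))
3. [add_zero →] (a + 0)  →  a;  cost 4 ≤ 4, done

(a * a)   [cost 4]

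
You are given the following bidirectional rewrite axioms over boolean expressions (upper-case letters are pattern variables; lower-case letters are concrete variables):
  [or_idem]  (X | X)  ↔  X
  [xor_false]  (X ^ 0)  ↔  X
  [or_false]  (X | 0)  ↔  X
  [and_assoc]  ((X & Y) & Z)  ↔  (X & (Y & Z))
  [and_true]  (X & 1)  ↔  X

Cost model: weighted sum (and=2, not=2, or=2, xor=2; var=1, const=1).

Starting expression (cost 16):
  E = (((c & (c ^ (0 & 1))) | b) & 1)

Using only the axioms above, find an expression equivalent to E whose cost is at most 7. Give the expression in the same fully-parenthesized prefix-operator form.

((c & c) | b)   [cost 7]

step 1: and_true (→) rewrites (0 & 1) into 0, now (((c & (c ^ 0)) | b) & 1)
step 2: and_true (→) rewrites (((c & (c ^ 0)) | b) & 1) into ((c & (c ^ 0)) | b)
step 3: xor_false (→) rewrites (c ^ 0) into c, reaching cost 7 (bound 7)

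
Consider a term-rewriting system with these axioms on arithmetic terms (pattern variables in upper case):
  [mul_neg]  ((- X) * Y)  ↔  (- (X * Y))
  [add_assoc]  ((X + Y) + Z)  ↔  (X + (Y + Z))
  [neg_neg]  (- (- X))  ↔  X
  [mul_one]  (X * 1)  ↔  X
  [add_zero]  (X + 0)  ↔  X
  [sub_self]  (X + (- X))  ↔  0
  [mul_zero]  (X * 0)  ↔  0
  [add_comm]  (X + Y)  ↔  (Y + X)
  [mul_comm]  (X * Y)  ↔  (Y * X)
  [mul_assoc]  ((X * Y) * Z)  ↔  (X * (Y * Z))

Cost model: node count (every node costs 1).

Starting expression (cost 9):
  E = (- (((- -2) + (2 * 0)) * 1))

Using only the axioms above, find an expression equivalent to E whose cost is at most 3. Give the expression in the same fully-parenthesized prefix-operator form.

(1) (2 * 0)  =[mul_zero →]=  0    ⊢ (- (((- -2) + 0) * 1))
(2) ((- -2) + 0)  =[add_zero →]=  (- -2)    ⊢ (- ((- -2) * 1))
(3) ((- -2) * 1)  =[mul_one →]=  (- -2)    ⊢ cost 3, within 3

(- (- -2))   [cost 3]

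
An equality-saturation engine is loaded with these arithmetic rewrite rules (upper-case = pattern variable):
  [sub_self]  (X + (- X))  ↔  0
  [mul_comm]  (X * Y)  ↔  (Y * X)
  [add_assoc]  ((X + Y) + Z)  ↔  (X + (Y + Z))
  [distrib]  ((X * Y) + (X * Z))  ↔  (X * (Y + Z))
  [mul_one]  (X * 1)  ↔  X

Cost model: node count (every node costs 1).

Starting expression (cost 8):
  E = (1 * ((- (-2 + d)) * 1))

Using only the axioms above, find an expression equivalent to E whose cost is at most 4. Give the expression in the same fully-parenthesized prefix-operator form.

(1) ((- (-2 + d)) * 1)  =[mul_one →]=  (- (-2 + d))    ⊢ (1 * (- (-2 + d)))
(2) (1 * (- (-2 + d)))  =[mul_comm →]=  ((- (-2 + d)) * 1)
(3) ((- (-2 + d)) * 1)  =[mul_one →]=  (- (-2 + d))    ⊢ cost 4, within 4

(- (-2 + d))   [cost 4]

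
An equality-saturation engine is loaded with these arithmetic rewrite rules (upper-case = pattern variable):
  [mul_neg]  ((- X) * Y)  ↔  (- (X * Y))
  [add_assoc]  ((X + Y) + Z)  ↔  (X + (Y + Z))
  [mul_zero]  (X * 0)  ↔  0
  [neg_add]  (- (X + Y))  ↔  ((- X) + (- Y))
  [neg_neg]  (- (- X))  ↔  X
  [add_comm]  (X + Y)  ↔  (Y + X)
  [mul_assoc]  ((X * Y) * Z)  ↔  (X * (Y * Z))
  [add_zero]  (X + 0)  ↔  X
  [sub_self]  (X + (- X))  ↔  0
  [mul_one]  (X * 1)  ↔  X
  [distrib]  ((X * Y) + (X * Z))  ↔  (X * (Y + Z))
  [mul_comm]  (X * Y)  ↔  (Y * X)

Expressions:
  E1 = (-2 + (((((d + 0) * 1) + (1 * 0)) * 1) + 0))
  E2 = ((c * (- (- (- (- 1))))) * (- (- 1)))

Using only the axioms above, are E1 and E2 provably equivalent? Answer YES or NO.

All listed rules preserve value, hence provable equivalence implies equal values everywhere; look for a separating assignment.
c=0, d=0 gives E1 ↦ -2, E2 ↦ 0; values differ ⇒ not provably equivalent.

NO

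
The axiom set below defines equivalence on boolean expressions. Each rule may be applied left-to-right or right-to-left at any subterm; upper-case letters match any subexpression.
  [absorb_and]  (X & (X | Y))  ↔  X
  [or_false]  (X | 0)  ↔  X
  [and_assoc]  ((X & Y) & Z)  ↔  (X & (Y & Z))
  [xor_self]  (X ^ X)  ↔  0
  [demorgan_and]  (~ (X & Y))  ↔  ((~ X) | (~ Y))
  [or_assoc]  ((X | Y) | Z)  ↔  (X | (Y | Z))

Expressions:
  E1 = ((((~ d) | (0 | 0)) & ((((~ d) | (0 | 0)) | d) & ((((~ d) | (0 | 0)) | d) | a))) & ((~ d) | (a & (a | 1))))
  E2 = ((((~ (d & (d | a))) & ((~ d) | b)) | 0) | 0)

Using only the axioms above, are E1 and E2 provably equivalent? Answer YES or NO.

1. [absorb_and →] ((((~ d) | (0 | 0)) | d) & ((((~ d) | (0 | 0)) | d) | a))  →  (((~ d) | (0 | 0)) | d);  E1 = ((((~ d) | (0 | 0)) & (((~ d) | (0 | 0)) | d)) & ((~ d) | (a & (a | 1))))
2. [absorb_and →] (a & (a | 1))  →  a;  E1 = ((((~ d) | (0 | 0)) & (((~ d) | (0 | 0)) | d)) & ((~ d) | a))
3. [absorb_and →] (((~ d) | (0 | 0)) & (((~ d) | (0 | 0)) | d))  →  ((~ d) | (0 | 0));  E1 = (((~ d) | (0 | 0)) & ((~ d) | a))
4. [or_false →] (0 | 0)  →  0;  E1 = (((~ d) | 0) & ((~ d) | a))
5. [or_false →] ((~ d) | 0)  →  (~ d);  E1 = ((~ d) & ((~ d) | a))
6. [absorb_and →] ((~ d) & ((~ d) | a))  →  (~ d)
7. [absorb_and ←] (~ d)  →  ((~ d) & ((~ d) | b))
8. [or_false ←] ((~ d) & ((~ d) | b))  →  (((~ d) & ((~ d) | b)) | 0)
9. [or_false ←] ((~ d) & ((~ d) | b))  →  (((~ d) & ((~ d) | b)) | 0);  E1 = ((((~ d) & ((~ d) | b)) | 0) | 0)
10. [absorb_and ←] d  →  (d & (d | a));  this is E2

YES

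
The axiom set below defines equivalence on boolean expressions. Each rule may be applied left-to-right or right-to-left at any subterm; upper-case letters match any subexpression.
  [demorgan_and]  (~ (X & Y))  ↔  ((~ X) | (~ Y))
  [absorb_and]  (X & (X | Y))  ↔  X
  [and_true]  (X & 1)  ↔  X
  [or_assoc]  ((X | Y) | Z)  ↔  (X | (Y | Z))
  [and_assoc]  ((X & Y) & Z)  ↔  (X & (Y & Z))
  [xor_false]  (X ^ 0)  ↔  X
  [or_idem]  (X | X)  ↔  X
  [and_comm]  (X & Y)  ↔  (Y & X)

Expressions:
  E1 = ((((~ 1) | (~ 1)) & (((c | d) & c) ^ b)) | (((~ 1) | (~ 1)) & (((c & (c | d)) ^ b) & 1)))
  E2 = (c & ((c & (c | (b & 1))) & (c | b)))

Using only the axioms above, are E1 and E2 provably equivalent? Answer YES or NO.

NO

The axioms are sound identities: if E1 ↔* E2 then E1 and E2 evaluate identically under any assignment.
Under b=0, c=1, d=0: E1 evaluates to 0, E2 to 1. Distinct ⇒ no rewrite sequence connects them.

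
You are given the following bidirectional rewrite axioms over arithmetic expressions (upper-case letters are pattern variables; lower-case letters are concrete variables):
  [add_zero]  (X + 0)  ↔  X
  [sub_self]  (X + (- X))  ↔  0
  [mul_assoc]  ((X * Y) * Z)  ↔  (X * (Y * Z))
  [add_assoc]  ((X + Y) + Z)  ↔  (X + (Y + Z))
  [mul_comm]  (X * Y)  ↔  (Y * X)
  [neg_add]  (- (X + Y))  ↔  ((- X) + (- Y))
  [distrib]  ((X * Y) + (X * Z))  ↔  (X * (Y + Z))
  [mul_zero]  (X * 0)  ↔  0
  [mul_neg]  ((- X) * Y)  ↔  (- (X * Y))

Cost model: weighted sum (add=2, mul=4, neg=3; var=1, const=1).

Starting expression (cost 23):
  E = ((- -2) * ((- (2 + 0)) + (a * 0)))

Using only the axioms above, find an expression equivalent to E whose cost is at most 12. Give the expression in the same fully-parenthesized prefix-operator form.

step 1: add_zero (→) rewrites (2 + 0) into 2, now ((- -2) * ((- 2) + (a * 0)))
step 2: mul_zero (→) rewrites (a * 0) into 0, now ((- -2) * ((- 2) + 0))
step 3: add_zero (→) rewrites ((- 2) + 0) into (- 2), reaching cost 12 (bound 12)

((- -2) * (- 2))   [cost 12]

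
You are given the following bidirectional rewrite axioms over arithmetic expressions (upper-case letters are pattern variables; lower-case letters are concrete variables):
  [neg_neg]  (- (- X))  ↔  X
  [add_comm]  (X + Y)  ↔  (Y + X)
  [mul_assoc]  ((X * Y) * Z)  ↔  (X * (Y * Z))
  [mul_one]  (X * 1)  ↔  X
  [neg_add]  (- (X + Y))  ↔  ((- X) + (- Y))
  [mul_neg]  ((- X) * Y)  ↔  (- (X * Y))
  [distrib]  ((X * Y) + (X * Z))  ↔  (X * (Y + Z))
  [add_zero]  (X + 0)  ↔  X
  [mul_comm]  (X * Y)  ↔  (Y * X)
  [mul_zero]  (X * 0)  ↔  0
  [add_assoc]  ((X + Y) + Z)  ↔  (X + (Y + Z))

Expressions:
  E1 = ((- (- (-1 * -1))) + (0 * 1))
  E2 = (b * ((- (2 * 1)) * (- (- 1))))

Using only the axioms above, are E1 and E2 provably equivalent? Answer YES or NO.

All listed rules preserve value, hence provable equivalence implies equal values everywhere; look for a separating assignment.
b=0 gives E1 ↦ 1, E2 ↦ 0; values differ ⇒ not provably equivalent.

NO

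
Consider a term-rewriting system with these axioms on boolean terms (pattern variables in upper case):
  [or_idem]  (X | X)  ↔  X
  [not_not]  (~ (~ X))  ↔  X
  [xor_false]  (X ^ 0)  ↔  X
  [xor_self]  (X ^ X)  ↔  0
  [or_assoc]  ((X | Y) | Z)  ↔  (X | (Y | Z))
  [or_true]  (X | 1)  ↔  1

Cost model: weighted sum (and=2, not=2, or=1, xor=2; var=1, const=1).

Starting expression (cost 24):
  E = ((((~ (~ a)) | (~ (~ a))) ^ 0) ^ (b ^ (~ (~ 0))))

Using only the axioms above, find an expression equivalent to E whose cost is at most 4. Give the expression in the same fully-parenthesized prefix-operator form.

(a ^ b)   [cost 4]

(1) (((~ (~ a)) | (~ (~ a))) ^ 0)  =[xor_false →]=  ((~ (~ a)) | (~ (~ a)))    ⊢ (((~ (~ a)) | (~ (~ a))) ^ (b ^ (~ (~ 0))))
(2) (~ (~ 0))  =[not_not →]=  0    ⊢ (((~ (~ a)) | (~ (~ a))) ^ (b ^ 0))
(3) ((~ (~ a)) | (~ (~ a)))  =[or_idem →]=  (~ (~ a))    ⊢ ((~ (~ a)) ^ (b ^ 0))
(4) (~ (~ a))  =[not_not →]=  a    ⊢ (a ^ (b ^ 0))
(5) (b ^ 0)  =[xor_false →]=  b    ⊢ cost 4, within 4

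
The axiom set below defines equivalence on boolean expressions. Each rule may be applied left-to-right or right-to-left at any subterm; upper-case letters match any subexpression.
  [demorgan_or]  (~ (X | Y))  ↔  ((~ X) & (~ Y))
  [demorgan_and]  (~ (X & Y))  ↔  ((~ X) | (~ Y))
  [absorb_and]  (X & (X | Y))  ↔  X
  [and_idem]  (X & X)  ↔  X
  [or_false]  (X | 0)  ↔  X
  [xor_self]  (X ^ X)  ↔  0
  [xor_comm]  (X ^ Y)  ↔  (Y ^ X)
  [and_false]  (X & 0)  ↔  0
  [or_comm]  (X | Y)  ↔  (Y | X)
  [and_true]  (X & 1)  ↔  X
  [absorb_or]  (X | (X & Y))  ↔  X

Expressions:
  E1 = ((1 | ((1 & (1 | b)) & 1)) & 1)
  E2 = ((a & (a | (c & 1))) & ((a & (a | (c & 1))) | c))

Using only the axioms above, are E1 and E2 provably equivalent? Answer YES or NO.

All listed rules preserve value, hence provable equivalence implies equal values everywhere; look for a separating assignment.
a=0, b=0, c=0 gives E1 ↦ 1, E2 ↦ 0; values differ ⇒ not provably equivalent.

NO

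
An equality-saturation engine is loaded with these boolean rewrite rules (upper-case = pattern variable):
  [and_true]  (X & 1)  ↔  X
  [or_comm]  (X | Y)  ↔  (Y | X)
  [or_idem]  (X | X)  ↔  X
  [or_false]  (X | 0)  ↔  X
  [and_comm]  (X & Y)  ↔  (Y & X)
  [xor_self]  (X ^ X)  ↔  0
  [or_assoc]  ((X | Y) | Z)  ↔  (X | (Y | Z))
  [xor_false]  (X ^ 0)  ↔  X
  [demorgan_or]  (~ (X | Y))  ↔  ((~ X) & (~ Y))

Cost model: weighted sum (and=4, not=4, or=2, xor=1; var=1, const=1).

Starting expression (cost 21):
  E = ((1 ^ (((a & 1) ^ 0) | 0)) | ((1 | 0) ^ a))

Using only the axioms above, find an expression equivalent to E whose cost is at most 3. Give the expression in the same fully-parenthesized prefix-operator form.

(1 ^ a)   [cost 3]

1. [or_false →] (((a & 1) ^ 0) | 0)  →  ((a & 1) ^ 0);  E = ((1 ^ ((a & 1) ^ 0)) | ((1 | 0) ^ a))
2. [xor_false →] ((a & 1) ^ 0)  →  (a & 1);  E = ((1 ^ (a & 1)) | ((1 | 0) ^ a))
3. [or_false →] (1 | 0)  →  1;  E = ((1 ^ (a & 1)) | (1 ^ a))
4. [and_true →] (a & 1)  →  a;  E = ((1 ^ a) | (1 ^ a))
5. [or_idem →] ((1 ^ a) | (1 ^ a))  →  (1 ^ a);  cost 3 ≤ 3, done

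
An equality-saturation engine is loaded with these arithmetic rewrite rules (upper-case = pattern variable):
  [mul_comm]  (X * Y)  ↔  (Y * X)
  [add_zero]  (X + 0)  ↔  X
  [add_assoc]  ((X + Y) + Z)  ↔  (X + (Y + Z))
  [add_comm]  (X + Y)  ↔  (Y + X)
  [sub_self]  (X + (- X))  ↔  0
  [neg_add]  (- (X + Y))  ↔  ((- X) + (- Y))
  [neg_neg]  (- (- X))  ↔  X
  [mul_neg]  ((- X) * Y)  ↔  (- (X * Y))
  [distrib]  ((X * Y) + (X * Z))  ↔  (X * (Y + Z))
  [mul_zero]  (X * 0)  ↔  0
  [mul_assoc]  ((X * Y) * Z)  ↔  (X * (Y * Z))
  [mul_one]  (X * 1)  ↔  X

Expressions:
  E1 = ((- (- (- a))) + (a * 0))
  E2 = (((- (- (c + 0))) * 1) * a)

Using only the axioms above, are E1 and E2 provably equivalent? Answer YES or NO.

All listed rules preserve value, hence provable equivalence implies equal values everywhere; look for a separating assignment.
a=1, c=0 gives E1 ↦ -1, E2 ↦ 0; values differ ⇒ not provably equivalent.

NO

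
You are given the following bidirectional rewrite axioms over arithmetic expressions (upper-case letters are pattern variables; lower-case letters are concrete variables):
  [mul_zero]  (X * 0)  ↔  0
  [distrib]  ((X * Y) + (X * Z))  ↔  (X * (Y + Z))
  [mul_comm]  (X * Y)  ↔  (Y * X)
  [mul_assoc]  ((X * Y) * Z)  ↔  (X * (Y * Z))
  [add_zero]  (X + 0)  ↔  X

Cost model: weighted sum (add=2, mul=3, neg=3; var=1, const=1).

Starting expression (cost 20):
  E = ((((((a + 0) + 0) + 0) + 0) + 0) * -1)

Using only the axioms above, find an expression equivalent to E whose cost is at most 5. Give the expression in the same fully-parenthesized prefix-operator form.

(a * -1)   [cost 5]

(1) (a + 0)  =[add_zero →]=  a    ⊢ (((((a + 0) + 0) + 0) + 0) * -1)
(2) ((a + 0) + 0)  =[add_zero →]=  (a + 0)    ⊢ ((((a + 0) + 0) + 0) * -1)
(3) (a + 0)  =[add_zero →]=  a    ⊢ (((a + 0) + 0) * -1)
(4) ((a + 0) + 0)  =[add_zero →]=  (a + 0)    ⊢ ((a + 0) * -1)
(5) (a + 0)  =[add_zero →]=  a    ⊢ cost 5, within 5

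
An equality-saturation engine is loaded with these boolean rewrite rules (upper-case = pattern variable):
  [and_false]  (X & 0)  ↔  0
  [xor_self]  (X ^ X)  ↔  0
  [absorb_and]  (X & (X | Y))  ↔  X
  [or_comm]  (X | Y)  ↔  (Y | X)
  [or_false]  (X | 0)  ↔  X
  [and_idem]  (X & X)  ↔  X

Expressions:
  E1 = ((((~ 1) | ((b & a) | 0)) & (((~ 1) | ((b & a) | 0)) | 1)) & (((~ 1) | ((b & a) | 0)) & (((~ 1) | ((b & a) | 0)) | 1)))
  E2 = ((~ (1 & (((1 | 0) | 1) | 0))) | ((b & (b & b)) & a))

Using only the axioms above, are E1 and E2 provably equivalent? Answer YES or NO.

1. [and_idem →] ((((~ 1) | ((b & a) | 0)) & (((~ 1) | ((b & a) | 0)) | 1)) & (((~ 1) | ((b & a) | 0)) & (((~ 1) | ((b & a) | 0)) | 1)))  →  (((~ 1) | ((b & a) | 0)) & (((~ 1) | ((b & a) | 0)) | 1))
2. [absorb_and →] (((~ 1) | ((b & a) | 0)) & (((~ 1) | ((b & a) | 0)) | 1))  →  ((~ 1) | ((b & a) | 0))
3. [or_false →] ((b & a) | 0)  →  (b & a);  E1 = ((~ 1) | (b & a))
4. [absorb_and ←] 1  →  (1 & (1 | 1));  E1 = ((~ (1 & (1 | 1))) | (b & a))
5. [or_false ←] 1  →  (1 | 0);  E1 = ((~ (1 & ((1 | 0) | 1))) | (b & a))
6. [and_idem ←] b  →  (b & b);  E1 = ((~ (1 & ((1 | 0) | 1))) | ((b & b) & a))
7. [and_idem ←] b  →  (b & b);  E1 = ((~ (1 & ((1 | 0) | 1))) | ((b & (b & b)) & a))
8. [or_false ←] ((1 | 0) | 1)  →  (((1 | 0) | 1) | 0);  this is E2

YES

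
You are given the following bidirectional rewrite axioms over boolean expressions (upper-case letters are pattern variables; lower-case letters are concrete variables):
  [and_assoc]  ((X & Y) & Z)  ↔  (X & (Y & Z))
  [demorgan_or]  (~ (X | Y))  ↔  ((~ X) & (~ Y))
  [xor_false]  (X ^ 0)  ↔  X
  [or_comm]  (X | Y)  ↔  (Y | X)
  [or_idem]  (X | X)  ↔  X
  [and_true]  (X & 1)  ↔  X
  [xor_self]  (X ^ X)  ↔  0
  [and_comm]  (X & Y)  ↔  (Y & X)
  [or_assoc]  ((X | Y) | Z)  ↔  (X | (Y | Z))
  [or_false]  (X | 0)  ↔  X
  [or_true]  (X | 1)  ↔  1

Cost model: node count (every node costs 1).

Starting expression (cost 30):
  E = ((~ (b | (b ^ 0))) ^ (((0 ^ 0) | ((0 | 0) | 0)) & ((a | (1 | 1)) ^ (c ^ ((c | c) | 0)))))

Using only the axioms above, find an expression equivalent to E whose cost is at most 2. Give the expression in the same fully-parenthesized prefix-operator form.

(1) ((c | c) | 0)  =[or_false →]=  (c | c)    ⊢ ((~ (b | (b ^ 0))) ^ (((0 ^ 0) | ((0 | 0) | 0)) & ((a | (1 | 1)) ^ (c ^ (c | c)))))
(2) (0 | 0)  =[or_idem →]=  0    ⊢ ((~ (b | (b ^ 0))) ^ (((0 ^ 0) | (0 | 0)) & ((a | (1 | 1)) ^ (c ^ (c | c)))))
(3) (1 | 1)  =[or_idem →]=  1    ⊢ ((~ (b | (b ^ 0))) ^ (((0 ^ 0) | (0 | 0)) & ((a | 1) ^ (c ^ (c | c)))))
(4) (c | c)  =[or_idem →]=  c    ⊢ ((~ (b | (b ^ 0))) ^ (((0 ^ 0) | (0 | 0)) & ((a | 1) ^ (c ^ c))))
(5) (0 ^ 0)  =[xor_false →]=  0    ⊢ ((~ (b | (b ^ 0))) ^ ((0 | (0 | 0)) & ((a | 1) ^ (c ^ c))))
(6) (a | 1)  =[or_true →]=  1    ⊢ ((~ (b | (b ^ 0))) ^ ((0 | (0 | 0)) & (1 ^ (c ^ c))))
(7) (b ^ 0)  =[xor_false →]=  b    ⊢ ((~ (b | b)) ^ ((0 | (0 | 0)) & (1 ^ (c ^ c))))
(8) (0 | 0)  =[or_false →]=  0    ⊢ ((~ (b | b)) ^ ((0 | 0) & (1 ^ (c ^ c))))
(9) (c ^ c)  =[xor_self →]=  0    ⊢ ((~ (b | b)) ^ ((0 | 0) & (1 ^ 0)))
(10) (0 | 0)  =[or_idem →]=  0    ⊢ ((~ (b | b)) ^ (0 & (1 ^ 0)))
(11) (b | b)  =[or_idem →]=  b    ⊢ ((~ b) ^ (0 & (1 ^ 0)))
(12) (1 ^ 0)  =[xor_false →]=  1    ⊢ ((~ b) ^ (0 & 1))
(13) (0 & 1)  =[and_true →]=  0    ⊢ ((~ b) ^ 0)
(14) ((~ b) ^ 0)  =[xor_false →]=  (~ b)    ⊢ cost 2, within 2

(~ b)   [cost 2]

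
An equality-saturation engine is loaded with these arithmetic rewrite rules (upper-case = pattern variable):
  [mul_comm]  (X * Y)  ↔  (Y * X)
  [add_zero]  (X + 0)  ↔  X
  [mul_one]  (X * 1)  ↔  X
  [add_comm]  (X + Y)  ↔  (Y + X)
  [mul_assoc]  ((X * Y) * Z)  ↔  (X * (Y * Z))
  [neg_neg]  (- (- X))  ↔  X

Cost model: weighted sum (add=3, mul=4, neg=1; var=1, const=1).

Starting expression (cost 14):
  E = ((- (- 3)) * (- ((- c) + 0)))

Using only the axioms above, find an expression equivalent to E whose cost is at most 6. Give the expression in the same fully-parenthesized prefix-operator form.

(1) (- (- 3))  =[neg_neg →]=  3    ⊢ (3 * (- ((- c) + 0)))
(2) ((- c) + 0)  =[add_zero →]=  (- c)    ⊢ (3 * (- (- c)))
(3) (- (- c))  =[neg_neg →]=  c    ⊢ cost 6, within 6

(3 * c)   [cost 6]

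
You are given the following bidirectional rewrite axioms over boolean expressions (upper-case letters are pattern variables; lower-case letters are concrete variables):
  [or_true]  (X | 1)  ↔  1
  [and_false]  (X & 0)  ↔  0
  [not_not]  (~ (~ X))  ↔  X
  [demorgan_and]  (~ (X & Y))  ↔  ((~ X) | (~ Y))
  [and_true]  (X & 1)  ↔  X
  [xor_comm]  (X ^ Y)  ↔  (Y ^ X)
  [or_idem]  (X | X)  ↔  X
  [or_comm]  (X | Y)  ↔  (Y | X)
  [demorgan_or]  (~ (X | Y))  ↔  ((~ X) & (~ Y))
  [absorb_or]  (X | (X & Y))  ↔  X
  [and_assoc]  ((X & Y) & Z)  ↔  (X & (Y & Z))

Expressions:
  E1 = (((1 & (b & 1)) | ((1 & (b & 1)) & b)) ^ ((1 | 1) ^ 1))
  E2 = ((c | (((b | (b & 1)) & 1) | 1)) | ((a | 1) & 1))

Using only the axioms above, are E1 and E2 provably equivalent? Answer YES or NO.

NO

Every axiom is a valid identity, so a rewrite proof would force E1 and E2 to agree under every assignment.
At a=0, b=0, c=0: E1 = 0 but E2 = 1; they differ, so no derivation exists.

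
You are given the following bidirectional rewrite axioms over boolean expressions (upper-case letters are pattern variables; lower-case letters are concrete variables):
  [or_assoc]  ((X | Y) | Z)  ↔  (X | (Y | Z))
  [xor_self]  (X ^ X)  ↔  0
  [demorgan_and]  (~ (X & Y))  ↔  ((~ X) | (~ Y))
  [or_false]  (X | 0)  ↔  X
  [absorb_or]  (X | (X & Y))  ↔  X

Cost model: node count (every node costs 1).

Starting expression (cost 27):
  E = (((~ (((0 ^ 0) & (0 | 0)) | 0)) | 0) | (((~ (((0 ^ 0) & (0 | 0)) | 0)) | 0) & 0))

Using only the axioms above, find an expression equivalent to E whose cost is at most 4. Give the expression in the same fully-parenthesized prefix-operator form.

(~ (0 & 0))   [cost 4]

step 1: absorb_or (→) rewrites (((~ (((0 ^ 0) & (0 | 0)) | 0)) | 0) | (((~ (((0 ^ 0) & (0 | 0)) | 0)) | 0) & 0)) into ((~ (((0 ^ 0) & (0 | 0)) | 0)) | 0)
step 2: or_false (→) rewrites ((~ (((0 ^ 0) & (0 | 0)) | 0)) | 0) into (~ (((0 ^ 0) & (0 | 0)) | 0))
step 3: xor_self (→) rewrites (0 ^ 0) into 0, now (~ ((0 & (0 | 0)) | 0))
step 4: or_false (→) rewrites (0 | 0) into 0, now (~ ((0 & 0) | 0))
step 5: or_false (→) rewrites ((0 & 0) | 0) into (0 & 0), reaching cost 4 (bound 4)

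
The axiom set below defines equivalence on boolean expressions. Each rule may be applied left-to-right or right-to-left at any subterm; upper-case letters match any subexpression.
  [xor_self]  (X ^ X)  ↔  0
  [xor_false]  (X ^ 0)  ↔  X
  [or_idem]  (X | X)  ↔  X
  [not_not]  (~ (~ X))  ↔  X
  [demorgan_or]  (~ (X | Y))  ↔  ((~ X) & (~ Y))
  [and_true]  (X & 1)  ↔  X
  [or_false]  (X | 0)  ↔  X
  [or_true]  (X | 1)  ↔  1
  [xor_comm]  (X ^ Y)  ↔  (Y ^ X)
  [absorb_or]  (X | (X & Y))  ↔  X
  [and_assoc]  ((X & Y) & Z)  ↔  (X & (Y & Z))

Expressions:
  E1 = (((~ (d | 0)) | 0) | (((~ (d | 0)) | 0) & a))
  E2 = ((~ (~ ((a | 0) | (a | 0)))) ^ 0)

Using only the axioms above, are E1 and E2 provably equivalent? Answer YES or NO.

NO

Every axiom is a valid identity, so a rewrite proof would force E1 and E2 to agree under every assignment.
At a=0, d=0: E1 = 1 but E2 = 0; they differ, so no derivation exists.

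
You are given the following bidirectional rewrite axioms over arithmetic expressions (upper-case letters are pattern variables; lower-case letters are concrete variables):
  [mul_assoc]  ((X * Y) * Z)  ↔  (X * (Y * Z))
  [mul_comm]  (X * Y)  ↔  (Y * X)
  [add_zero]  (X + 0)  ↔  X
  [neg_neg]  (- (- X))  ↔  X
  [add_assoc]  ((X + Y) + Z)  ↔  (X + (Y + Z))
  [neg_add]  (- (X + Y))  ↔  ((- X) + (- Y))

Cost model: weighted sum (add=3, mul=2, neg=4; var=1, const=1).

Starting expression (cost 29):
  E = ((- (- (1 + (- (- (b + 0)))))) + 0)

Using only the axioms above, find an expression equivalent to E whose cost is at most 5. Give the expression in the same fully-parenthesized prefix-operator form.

(1 + b)   [cost 5]

(1) (- (- (1 + (- (- (b + 0))))))  =[neg_neg →]=  (1 + (- (- (b + 0))))    ⊢ ((1 + (- (- (b + 0)))) + 0)
(2) (- (- (b + 0)))  =[neg_neg →]=  (b + 0)    ⊢ ((1 + (b + 0)) + 0)
(3) (b + 0)  =[add_zero →]=  b    ⊢ ((1 + b) + 0)
(4) ((1 + b) + 0)  =[add_zero →]=  (1 + b)    ⊢ cost 5, within 5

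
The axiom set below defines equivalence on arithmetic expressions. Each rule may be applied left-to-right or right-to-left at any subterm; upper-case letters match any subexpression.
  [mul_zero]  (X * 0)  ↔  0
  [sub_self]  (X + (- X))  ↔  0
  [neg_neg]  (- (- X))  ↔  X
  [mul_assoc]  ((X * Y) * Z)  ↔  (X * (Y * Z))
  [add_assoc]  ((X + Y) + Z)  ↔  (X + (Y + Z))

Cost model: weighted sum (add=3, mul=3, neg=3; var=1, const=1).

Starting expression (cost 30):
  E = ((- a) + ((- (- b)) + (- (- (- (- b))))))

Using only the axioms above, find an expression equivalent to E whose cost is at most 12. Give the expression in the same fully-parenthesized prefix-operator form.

((- a) + (b + b))   [cost 12]

step 1: neg_neg (→) rewrites (- (- (- (- b)))) into (- (- b)), now ((- a) + ((- (- b)) + (- (- b))))
step 2: neg_neg (→) rewrites (- (- b)) into b, now ((- a) + (b + (- (- b))))
step 3: neg_neg (→) rewrites (- (- b)) into b, reaching cost 12 (bound 12)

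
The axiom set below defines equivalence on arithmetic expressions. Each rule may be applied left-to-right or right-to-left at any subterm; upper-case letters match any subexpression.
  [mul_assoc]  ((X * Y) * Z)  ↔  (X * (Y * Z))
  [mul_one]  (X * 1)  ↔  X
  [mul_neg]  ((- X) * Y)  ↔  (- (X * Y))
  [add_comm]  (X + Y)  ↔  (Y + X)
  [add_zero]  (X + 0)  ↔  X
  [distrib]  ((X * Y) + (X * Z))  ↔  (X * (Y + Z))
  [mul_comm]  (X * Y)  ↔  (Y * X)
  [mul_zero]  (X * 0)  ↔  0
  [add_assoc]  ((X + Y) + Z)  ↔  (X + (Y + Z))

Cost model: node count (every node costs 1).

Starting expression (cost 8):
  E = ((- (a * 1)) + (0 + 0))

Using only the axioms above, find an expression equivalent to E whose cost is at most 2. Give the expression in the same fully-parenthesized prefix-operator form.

(- a)   [cost 2]

step 1: mul_one (→) rewrites (a * 1) into a, now ((- a) + (0 + 0))
step 2: add_zero (→) rewrites (0 + 0) into 0, now ((- a) + 0)
step 3: add_zero (→) rewrites ((- a) + 0) into (- a), reaching cost 2 (bound 2)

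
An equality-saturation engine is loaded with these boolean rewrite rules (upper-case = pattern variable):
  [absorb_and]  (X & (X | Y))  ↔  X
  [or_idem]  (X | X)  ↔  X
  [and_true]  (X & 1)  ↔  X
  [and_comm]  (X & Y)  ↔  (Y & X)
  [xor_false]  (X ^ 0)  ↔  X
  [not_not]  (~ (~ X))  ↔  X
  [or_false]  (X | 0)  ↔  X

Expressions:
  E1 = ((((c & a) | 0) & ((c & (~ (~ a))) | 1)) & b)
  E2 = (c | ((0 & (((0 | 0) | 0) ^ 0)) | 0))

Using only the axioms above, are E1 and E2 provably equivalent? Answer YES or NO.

NO

The axioms are sound identities: if E1 ↔* E2 then E1 and E2 evaluate identically under any assignment.
Under a=0, b=0, c=1: E1 evaluates to 0, E2 to 1. Distinct ⇒ no rewrite sequence connects them.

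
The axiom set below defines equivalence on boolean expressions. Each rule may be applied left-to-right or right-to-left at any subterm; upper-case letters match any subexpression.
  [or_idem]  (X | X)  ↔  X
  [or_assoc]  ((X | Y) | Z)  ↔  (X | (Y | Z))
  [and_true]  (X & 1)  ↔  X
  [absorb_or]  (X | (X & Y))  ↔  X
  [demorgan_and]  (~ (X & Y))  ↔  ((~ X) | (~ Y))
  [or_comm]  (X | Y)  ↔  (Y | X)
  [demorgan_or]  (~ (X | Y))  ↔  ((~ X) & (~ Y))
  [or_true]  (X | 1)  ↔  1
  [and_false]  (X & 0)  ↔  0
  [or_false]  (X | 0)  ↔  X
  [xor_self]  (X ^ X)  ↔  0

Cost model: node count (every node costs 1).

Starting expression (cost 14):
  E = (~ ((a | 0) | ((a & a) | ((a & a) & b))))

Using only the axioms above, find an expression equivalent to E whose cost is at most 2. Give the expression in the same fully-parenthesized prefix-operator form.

1. [absorb_or →] ((a & a) | ((a & a) & b))  →  (a & a);  E = (~ ((a | 0) | (a & a)))
2. [or_false →] (a | 0)  →  a;  E = (~ (a | (a & a)))
3. [absorb_or →] (a | (a & a))  →  a;  cost 2 ≤ 2, done

(~ a)   [cost 2]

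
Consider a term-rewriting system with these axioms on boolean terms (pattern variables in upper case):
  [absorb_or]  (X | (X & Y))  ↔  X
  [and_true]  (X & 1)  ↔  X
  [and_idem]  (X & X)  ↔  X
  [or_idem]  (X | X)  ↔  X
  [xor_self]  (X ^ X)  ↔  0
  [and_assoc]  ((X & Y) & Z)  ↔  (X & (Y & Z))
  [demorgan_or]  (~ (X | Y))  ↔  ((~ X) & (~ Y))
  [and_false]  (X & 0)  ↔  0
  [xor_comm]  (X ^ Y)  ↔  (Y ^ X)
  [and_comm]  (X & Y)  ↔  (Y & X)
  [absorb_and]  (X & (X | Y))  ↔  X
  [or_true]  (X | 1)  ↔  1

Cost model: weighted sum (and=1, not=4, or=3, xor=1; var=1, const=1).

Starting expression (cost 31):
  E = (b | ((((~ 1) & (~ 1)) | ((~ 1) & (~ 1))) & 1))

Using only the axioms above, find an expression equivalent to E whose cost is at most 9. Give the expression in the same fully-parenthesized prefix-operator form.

(b | (~ 1))   [cost 9]

(1) ((((~ 1) & (~ 1)) | ((~ 1) & (~ 1))) & 1)  =[and_true →]=  (((~ 1) & (~ 1)) | ((~ 1) & (~ 1)))    ⊢ (b | (((~ 1) & (~ 1)) | ((~ 1) & (~ 1))))
(2) (((~ 1) & (~ 1)) | ((~ 1) & (~ 1)))  =[or_idem →]=  ((~ 1) & (~ 1))    ⊢ (b | ((~ 1) & (~ 1)))
(3) ((~ 1) & (~ 1))  =[and_idem →]=  (~ 1)    ⊢ cost 9, within 9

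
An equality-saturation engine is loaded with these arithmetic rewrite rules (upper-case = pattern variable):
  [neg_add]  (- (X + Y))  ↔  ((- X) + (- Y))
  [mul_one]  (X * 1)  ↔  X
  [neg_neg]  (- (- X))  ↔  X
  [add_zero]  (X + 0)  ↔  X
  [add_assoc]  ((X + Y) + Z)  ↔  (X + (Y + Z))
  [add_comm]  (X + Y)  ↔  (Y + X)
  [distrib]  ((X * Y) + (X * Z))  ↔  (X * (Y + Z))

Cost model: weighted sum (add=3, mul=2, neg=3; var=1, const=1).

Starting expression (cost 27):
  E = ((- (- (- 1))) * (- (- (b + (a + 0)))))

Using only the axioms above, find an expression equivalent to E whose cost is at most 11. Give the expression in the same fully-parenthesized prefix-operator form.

((- 1) * (b + a))   [cost 11]

(1) (- (- 1))  =[neg_neg →]=  1    ⊢ ((- 1) * (- (- (b + (a + 0)))))
(2) (a + 0)  =[add_zero →]=  a    ⊢ ((- 1) * (- (- (b + a))))
(3) (- (- (b + a)))  =[neg_neg →]=  (b + a)    ⊢ cost 11, within 11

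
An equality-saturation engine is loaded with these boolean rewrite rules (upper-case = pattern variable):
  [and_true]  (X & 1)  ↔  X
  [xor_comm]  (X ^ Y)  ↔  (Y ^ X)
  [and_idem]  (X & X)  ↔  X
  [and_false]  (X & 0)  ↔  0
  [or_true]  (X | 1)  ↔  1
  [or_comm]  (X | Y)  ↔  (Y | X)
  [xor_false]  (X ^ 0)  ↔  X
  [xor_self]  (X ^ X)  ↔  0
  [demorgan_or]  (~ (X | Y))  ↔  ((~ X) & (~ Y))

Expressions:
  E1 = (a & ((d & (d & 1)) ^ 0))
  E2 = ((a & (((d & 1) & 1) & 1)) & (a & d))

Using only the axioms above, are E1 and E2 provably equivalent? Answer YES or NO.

1. [and_true →] (d & 1)  →  d;  E1 = (a & ((d & d) ^ 0))
2. [and_idem →] (d & d)  →  d;  E1 = (a & (d ^ 0))
3. [xor_false →] (d ^ 0)  →  d;  E1 = (a & d)
4. [and_idem ←] (a & d)  →  ((a & d) & (a & d))
5. [and_true ←] d  →  (d & 1);  E1 = ((a & (d & 1)) & (a & d))
6. [and_true ←] (d & 1)  →  ((d & 1) & 1);  E1 = ((a & ((d & 1) & 1)) & (a & d))
7. [and_true ←] (d & 1)  →  ((d & 1) & 1);  this is E2

YES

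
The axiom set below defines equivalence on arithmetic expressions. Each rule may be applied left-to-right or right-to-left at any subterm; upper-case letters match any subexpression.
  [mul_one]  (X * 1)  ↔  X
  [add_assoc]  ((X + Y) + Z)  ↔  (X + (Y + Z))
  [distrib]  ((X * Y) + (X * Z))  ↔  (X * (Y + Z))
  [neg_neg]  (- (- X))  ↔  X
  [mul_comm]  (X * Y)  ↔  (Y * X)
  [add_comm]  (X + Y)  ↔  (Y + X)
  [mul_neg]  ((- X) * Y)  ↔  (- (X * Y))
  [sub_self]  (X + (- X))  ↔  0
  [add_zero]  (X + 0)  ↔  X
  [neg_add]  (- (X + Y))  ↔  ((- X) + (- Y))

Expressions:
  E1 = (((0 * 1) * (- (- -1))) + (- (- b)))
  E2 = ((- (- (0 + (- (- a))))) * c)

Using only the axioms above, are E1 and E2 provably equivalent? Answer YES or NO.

Every axiom is a valid identity, so a rewrite proof would force E1 and E2 to agree under every assignment.
At a=0, b=1, c=0: E1 = 1 but E2 = 0; they differ, so no derivation exists.

NO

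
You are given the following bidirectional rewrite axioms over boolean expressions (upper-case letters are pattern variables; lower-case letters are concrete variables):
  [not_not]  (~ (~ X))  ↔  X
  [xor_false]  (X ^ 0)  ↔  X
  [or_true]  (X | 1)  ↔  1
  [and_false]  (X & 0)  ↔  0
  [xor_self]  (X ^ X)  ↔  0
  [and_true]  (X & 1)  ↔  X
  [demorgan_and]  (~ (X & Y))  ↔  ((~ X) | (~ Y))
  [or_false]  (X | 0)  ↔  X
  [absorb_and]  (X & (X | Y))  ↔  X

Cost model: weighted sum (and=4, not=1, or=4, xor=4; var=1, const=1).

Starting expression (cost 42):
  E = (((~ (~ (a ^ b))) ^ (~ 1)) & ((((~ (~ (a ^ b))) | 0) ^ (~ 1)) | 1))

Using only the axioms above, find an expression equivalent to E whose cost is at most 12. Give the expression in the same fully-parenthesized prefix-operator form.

((a ^ b) ^ (~ 1))   [cost 12]

step 1: or_false (→) rewrites ((~ (~ (a ^ b))) | 0) into (~ (~ (a ^ b))), now (((~ (~ (a ^ b))) ^ (~ 1)) & (((~ (~ (a ^ b))) ^ (~ 1)) | 1))
step 2: absorb_and (→) rewrites (((~ (~ (a ^ b))) ^ (~ 1)) & (((~ (~ (a ^ b))) ^ (~ 1)) | 1)) into ((~ (~ (a ^ b))) ^ (~ 1))
step 3: not_not (→) rewrites (~ (~ (a ^ b))) into (a ^ b), reaching cost 12 (bound 12)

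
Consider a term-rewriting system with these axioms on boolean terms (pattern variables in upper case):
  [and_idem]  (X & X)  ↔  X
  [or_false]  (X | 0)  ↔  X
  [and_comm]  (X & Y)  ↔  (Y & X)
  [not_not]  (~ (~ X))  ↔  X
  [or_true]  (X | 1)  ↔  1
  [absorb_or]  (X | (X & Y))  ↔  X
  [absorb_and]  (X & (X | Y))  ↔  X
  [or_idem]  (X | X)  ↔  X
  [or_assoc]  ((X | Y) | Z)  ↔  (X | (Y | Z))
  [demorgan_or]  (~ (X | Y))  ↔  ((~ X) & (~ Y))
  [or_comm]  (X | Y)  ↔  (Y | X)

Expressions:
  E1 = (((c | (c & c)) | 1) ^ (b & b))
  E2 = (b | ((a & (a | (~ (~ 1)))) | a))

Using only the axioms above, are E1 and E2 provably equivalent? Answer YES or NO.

NO

Every axiom is a valid identity, so a rewrite proof would force E1 and E2 to agree under every assignment.
At a=0, b=0, c=0: E1 = 1 but E2 = 0; they differ, so no derivation exists.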